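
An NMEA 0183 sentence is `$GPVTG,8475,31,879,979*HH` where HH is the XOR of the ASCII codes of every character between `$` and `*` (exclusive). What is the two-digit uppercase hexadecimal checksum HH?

XOR the ASCII codes of the payload characters:
  'G' = 0x47 → acc = 0x47
  'P' = 0x50 → acc = 0x17
  'V' = 0x56 → acc = 0x41
  'T' = 0x54 → acc = 0x15
  'G' = 0x47 → acc = 0x52
  ',' = 0x2C → acc = 0x7E
  '8' = 0x38 → acc = 0x46
  '4' = 0x34 → acc = 0x72
  '7' = 0x37 → acc = 0x45
  '5' = 0x35 → acc = 0x70
  ',' = 0x2C → acc = 0x5C
  '3' = 0x33 → acc = 0x6F
  '1' = 0x31 → acc = 0x5E
  ',' = 0x2C → acc = 0x72
  '8' = 0x38 → acc = 0x4A
  '7' = 0x37 → acc = 0x7D
  '9' = 0x39 → acc = 0x44
  ',' = 0x2C → acc = 0x68
  '9' = 0x39 → acc = 0x51
  '7' = 0x37 → acc = 0x66
  '9' = 0x39 → acc = 0x5F
Checksum = 0x5F.

5F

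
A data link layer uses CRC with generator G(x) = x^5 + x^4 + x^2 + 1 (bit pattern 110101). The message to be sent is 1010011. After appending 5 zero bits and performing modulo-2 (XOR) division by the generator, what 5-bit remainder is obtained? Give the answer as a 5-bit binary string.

11101

Append 5 zeros: 101001100000. Divide by 110101 (XOR where the leading bit is 1):
  pos 0: 101001 XOR 110101 = 011100
  pos 1: 111001 XOR 110101 = 001100
  pos 3: 110000 XOR 110101 = 000101
  pos 6: 101000 XOR 110101 = 011101
Remainder (last 5 bits) = 11101. This is the CRC / FCS.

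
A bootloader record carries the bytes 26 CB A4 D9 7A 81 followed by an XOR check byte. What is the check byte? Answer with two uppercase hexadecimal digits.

XOR the bytes together:
  start with 0x26
  0x26 ⊕ 0xCB = 0xED
  0xED ⊕ 0xA4 = 0x49
  0x49 ⊕ 0xD9 = 0x90
  0x90 ⊕ 0x7A = 0xEA
  0xEA ⊕ 0x81 = 0x6B

6B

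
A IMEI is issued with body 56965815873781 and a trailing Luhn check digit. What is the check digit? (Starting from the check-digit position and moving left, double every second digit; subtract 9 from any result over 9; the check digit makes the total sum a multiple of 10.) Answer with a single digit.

5

Partial digits right→left: 1 8 7 3 7 8 5 1 8 5 6 9 6 5
Double every second digit counting from the check-digit position (so the 1st, 3rd, 5th, ... of the partial from the right).
  doubled (with −9 where >9): 2 5 5 1 7 3 3 → sum 26
  kept as-is: 8 3 8 1 5 9 5 → sum 39
Total = 26 + 39 = 65.
Check digit = (10 − (65 mod 10)) mod 10 = 5.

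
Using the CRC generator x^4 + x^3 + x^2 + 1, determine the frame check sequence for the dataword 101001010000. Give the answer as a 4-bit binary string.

Append 4 zeros: 1010010100000000. Divide by 11101 (XOR where the leading bit is 1):
  pos 0: 10100 XOR 11101 = 01001
  pos 1: 10011 XOR 11101 = 01110
  pos 2: 11100 XOR 11101 = 00001
  pos 6: 11000 XOR 11101 = 00101
  pos 8: 10100 XOR 11101 = 01001
  pos 9: 10010 XOR 11101 = 01111
  pos 10: 11110 XOR 11101 = 00011
Remainder (last 4 bits) = 0110. This is the CRC / FCS.

0110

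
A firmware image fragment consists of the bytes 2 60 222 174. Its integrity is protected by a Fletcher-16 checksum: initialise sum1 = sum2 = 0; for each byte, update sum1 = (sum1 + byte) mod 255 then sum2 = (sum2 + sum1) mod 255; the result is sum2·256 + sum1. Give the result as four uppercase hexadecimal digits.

29CB

Running sums (mod 255):
  after byte 0 (2): sum1=2, sum2=2
  after byte 1 (60): sum1=62, sum2=64
  after byte 2 (222): sum1=29, sum2=93
  after byte 3 (174): sum1=203, sum2=41
Checksum = sum2·256 + sum1 = 41·256 + 203 = 10699 = 0x29CB.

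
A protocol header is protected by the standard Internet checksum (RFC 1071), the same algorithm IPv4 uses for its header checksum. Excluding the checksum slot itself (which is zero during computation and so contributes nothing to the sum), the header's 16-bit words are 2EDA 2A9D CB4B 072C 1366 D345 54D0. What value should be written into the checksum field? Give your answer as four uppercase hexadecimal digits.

One's-complement addition (fold any carry out of bit 15 back into bit 0):
  0x2EDA + 0x2A9D = 0x05977
  0x5977 + 0xCB4B = 0x124C2 → wrap carry → 0x24C3
  0x24C3 + 0x072C = 0x02BEF
  0x2BEF + 0x1366 = 0x03F55
  0x3F55 + 0xD345 = 0x1129A → wrap carry → 0x129B
  0x129B + 0x54D0 = 0x0676B
One's-complement sum = 0x676B.
Checksum = ~0x676B & 0xFFFF = 0x9894.

9894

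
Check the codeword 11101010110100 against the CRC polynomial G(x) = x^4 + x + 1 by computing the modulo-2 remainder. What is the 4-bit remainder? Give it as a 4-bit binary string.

Modulo-2 division of 11101010110100 by 10011:
  pos 0: 11101 XOR 10011 = 01110
  pos 1: 11100 XOR 10011 = 01111
  pos 2: 11111 XOR 10011 = 01100
  pos 3: 11000 XOR 10011 = 01011
  pos 4: 10111 XOR 10011 = 00100
  pos 6: 10010 XOR 10011 = 00001
Remainder = 1100 (nonzero — an error is detected).

1100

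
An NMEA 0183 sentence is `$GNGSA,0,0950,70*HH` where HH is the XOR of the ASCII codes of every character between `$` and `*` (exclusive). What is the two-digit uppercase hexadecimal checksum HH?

XOR the ASCII codes of the payload characters:
  'G' = 0x47 → acc = 0x47
  'N' = 0x4E → acc = 0x09
  'G' = 0x47 → acc = 0x4E
  'S' = 0x53 → acc = 0x1D
  'A' = 0x41 → acc = 0x5C
  ',' = 0x2C → acc = 0x70
  '0' = 0x30 → acc = 0x40
  ',' = 0x2C → acc = 0x6C
  '0' = 0x30 → acc = 0x5C
  '9' = 0x39 → acc = 0x65
  '5' = 0x35 → acc = 0x50
  '0' = 0x30 → acc = 0x60
  ',' = 0x2C → acc = 0x4C
  '7' = 0x37 → acc = 0x7B
  '0' = 0x30 → acc = 0x4B
Checksum = 0x4B.

4B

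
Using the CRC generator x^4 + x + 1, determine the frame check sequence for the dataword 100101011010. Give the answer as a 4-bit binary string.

Append 4 zeros: 1001010110100000. Divide by 10011 (XOR where the leading bit is 1):
  pos 0: 10010 XOR 10011 = 00001
  pos 4: 11011 XOR 10011 = 01000
  pos 5: 10000 XOR 10011 = 00011
  pos 8: 11100 XOR 10011 = 01111
  pos 9: 11110 XOR 10011 = 01101
  pos 10: 11010 XOR 10011 = 01001
  pos 11: 10010 XOR 10011 = 00001
Remainder (last 4 bits) = 0001. This is the CRC / FCS.

0001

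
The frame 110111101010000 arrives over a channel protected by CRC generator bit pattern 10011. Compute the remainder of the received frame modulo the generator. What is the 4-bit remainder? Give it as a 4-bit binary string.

Modulo-2 division of 110111101010000 by 10011:
  pos 0: 11011 XOR 10011 = 01000
  pos 1: 10001 XOR 10011 = 00010
  pos 4: 10101 XOR 10011 = 00110
  pos 6: 11001 XOR 10011 = 01010
  pos 7: 10100 XOR 10011 = 00111
  pos 9: 11100 XOR 10011 = 01111
  pos 10: 11110 XOR 10011 = 01101
Remainder = 1101 (nonzero — an error is detected).

1101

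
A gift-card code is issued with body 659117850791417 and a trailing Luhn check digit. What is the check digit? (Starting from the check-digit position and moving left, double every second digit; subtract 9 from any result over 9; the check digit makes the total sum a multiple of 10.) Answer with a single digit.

0

Partial digits right→left: 7 1 4 1 9 7 0 5 8 7 1 1 9 5 6
Double every second digit counting from the check-digit position (so the 1st, 3rd, 5th, ... of the partial from the right).
  doubled (with −9 where >9): 5 8 9 0 7 2 9 3 → sum 43
  kept as-is: 1 1 7 5 7 1 5 → sum 27
Total = 43 + 27 = 70.
Check digit = (10 − (70 mod 10)) mod 10 = 0.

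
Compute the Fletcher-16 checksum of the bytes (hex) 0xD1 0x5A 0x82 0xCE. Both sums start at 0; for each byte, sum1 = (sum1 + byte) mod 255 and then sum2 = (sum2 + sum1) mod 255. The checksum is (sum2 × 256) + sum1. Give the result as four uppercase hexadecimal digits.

2A7D

Running sums (mod 255):
  after byte 0 (0xD1): sum1=209, sum2=209
  after byte 1 (0x5A): sum1=44, sum2=253
  after byte 2 (0x82): sum1=174, sum2=172
  after byte 3 (0xCE): sum1=125, sum2=42
Checksum = sum2·256 + sum1 = 42·256 + 125 = 10877 = 0x2A7D.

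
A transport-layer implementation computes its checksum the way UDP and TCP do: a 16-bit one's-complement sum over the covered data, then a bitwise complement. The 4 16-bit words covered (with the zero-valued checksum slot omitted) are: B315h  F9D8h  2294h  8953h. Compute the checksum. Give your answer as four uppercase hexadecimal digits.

A729

One's-complement addition (fold any carry out of bit 15 back into bit 0):
  0xB315 + 0xF9D8 = 0x1ACED → wrap carry → 0xACEE
  0xACEE + 0x2294 = 0x0CF82
  0xCF82 + 0x8953 = 0x158D5 → wrap carry → 0x58D6
One's-complement sum = 0x58D6.
Checksum = ~0x58D6 & 0xFFFF = 0xA729.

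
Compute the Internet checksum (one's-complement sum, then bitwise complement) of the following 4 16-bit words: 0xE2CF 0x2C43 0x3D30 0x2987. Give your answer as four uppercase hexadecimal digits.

One's-complement addition (fold any carry out of bit 15 back into bit 0):
  0xE2CF + 0x2C43 = 0x10F12 → wrap carry → 0x0F13
  0x0F13 + 0x3D30 = 0x04C43
  0x4C43 + 0x2987 = 0x075CA
One's-complement sum = 0x75CA.
Checksum = ~0x75CA & 0xFFFF = 0x8A35.

8A35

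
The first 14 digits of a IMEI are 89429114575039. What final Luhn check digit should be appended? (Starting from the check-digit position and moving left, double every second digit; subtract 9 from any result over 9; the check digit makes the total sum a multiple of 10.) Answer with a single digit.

8

Partial digits right→left: 9 3 0 5 7 5 4 1 1 9 2 4 9 8
Double every second digit counting from the check-digit position (so the 1st, 3rd, 5th, ... of the partial from the right).
  doubled (with −9 where >9): 9 0 5 8 2 4 9 → sum 37
  kept as-is: 3 5 5 1 9 4 8 → sum 35
Total = 37 + 35 = 72.
Check digit = (10 − (72 mod 10)) mod 10 = 8.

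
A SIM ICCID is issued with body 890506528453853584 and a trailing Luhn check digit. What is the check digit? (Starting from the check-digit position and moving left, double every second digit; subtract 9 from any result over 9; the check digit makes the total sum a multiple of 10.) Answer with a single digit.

4

Partial digits right→left: 4 8 5 3 5 8 3 5 4 8 2 5 6 0 5 0 9 8
Double every second digit counting from the check-digit position (so the 1st, 3rd, 5th, ... of the partial from the right).
  doubled (with −9 where >9): 8 1 1 6 8 4 3 1 9 → sum 41
  kept as-is: 8 3 8 5 8 5 0 0 8 → sum 45
Total = 41 + 45 = 86.
Check digit = (10 − (86 mod 10)) mod 10 = 4.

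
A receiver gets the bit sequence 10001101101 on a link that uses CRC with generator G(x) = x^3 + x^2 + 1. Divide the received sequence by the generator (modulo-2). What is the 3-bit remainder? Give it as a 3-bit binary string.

Modulo-2 division of 10001101101 by 1101:
  pos 0: 1000 XOR 1101 = 0101
  pos 1: 1011 XOR 1101 = 0110
  pos 2: 1101 XOR 1101 = 0000
  pos 7: 1101 XOR 1101 = 0000
Remainder = 000 (zero — the frame passes the CRC check).

000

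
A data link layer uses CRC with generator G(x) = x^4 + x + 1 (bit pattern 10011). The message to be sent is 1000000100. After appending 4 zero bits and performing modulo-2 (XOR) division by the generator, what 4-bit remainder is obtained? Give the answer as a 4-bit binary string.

Append 4 zeros: 10000001000000. Divide by 10011 (XOR where the leading bit is 1):
  pos 0: 10000 XOR 10011 = 00011
  pos 3: 11001 XOR 10011 = 01010
  pos 4: 10100 XOR 10011 = 00111
  pos 6: 11100 XOR 10011 = 01111
  pos 7: 11110 XOR 10011 = 01101
  pos 8: 11010 XOR 10011 = 01001
  pos 9: 10010 XOR 10011 = 00001
Remainder (last 4 bits) = 0001. This is the CRC / FCS.

0001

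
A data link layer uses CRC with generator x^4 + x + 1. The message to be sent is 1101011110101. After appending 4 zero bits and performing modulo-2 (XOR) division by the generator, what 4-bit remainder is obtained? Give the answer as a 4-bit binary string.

0111

Append 4 zeros: 11010111101010000. Divide by 10011 (XOR where the leading bit is 1):
  pos 0: 11010 XOR 10011 = 01001
  pos 1: 10011 XOR 10011 = 00000
  pos 6: 11101 XOR 10011 = 01110
  pos 7: 11100 XOR 10011 = 01111
  pos 8: 11111 XOR 10011 = 01100
  pos 9: 11000 XOR 10011 = 01011
  pos 10: 10110 XOR 10011 = 00101
  pos 12: 10100 XOR 10011 = 00111
Remainder (last 4 bits) = 0111. This is the CRC / FCS.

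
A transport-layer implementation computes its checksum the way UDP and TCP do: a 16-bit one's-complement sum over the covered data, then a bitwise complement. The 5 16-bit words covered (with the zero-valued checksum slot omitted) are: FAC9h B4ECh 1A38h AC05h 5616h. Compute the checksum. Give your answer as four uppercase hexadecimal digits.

33F5

One's-complement addition (fold any carry out of bit 15 back into bit 0):
  0xFAC9 + 0xB4EC = 0x1AFB5 → wrap carry → 0xAFB6
  0xAFB6 + 0x1A38 = 0x0C9EE
  0xC9EE + 0xAC05 = 0x175F3 → wrap carry → 0x75F4
  0x75F4 + 0x5616 = 0x0CC0A
One's-complement sum = 0xCC0A.
Checksum = ~0xCC0A & 0xFFFF = 0x33F5.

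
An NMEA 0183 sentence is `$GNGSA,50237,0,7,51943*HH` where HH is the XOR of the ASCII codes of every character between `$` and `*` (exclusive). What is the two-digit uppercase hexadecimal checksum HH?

52

XOR the ASCII codes of the payload characters:
  'G' = 0x47 → acc = 0x47
  'N' = 0x4E → acc = 0x09
  'G' = 0x47 → acc = 0x4E
  'S' = 0x53 → acc = 0x1D
  'A' = 0x41 → acc = 0x5C
  ',' = 0x2C → acc = 0x70
  '5' = 0x35 → acc = 0x45
  '0' = 0x30 → acc = 0x75
  '2' = 0x32 → acc = 0x47
  '3' = 0x33 → acc = 0x74
  '7' = 0x37 → acc = 0x43
  ',' = 0x2C → acc = 0x6F
  '0' = 0x30 → acc = 0x5F
  ',' = 0x2C → acc = 0x73
  '7' = 0x37 → acc = 0x44
  ',' = 0x2C → acc = 0x68
  '5' = 0x35 → acc = 0x5D
  '1' = 0x31 → acc = 0x6C
  '9' = 0x39 → acc = 0x55
  '4' = 0x34 → acc = 0x61
  '3' = 0x33 → acc = 0x52
Checksum = 0x52.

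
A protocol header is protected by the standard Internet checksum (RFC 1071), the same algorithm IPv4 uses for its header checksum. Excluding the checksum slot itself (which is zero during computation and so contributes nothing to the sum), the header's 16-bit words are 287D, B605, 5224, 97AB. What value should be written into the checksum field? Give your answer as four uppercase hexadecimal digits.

37AD

One's-complement addition (fold any carry out of bit 15 back into bit 0):
  0x287D + 0xB605 = 0x0DE82
  0xDE82 + 0x5224 = 0x130A6 → wrap carry → 0x30A7
  0x30A7 + 0x97AB = 0x0C852
One's-complement sum = 0xC852.
Checksum = ~0xC852 & 0xFFFF = 0x37AD.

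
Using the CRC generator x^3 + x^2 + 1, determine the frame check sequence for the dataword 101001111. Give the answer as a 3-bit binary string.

Append 3 zeros: 101001111000. Divide by 1101 (XOR where the leading bit is 1):
  pos 0: 1010 XOR 1101 = 0111
  pos 1: 1110 XOR 1101 = 0011
  pos 3: 1111 XOR 1101 = 0010
  pos 5: 1011 XOR 1101 = 0110
  pos 6: 1100 XOR 1101 = 0001
Remainder (last 3 bits) = 100. This is the CRC / FCS.

100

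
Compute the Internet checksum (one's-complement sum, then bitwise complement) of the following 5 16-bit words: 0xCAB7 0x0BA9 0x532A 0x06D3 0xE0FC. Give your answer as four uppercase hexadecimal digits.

One's-complement addition (fold any carry out of bit 15 back into bit 0):
  0xCAB7 + 0x0BA9 = 0x0D660
  0xD660 + 0x532A = 0x1298A → wrap carry → 0x298B
  0x298B + 0x06D3 = 0x0305E
  0x305E + 0xE0FC = 0x1115A → wrap carry → 0x115B
One's-complement sum = 0x115B.
Checksum = ~0x115B & 0xFFFF = 0xEEA4.

EEA4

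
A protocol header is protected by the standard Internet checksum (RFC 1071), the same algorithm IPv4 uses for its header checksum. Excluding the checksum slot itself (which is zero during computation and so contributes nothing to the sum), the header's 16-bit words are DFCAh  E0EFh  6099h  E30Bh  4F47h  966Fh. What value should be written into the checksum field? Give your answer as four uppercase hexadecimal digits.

One's-complement addition (fold any carry out of bit 15 back into bit 0):
  0xDFCA + 0xE0EF = 0x1C0B9 → wrap carry → 0xC0BA
  0xC0BA + 0x6099 = 0x12153 → wrap carry → 0x2154
  0x2154 + 0xE30B = 0x1045F → wrap carry → 0x0460
  0x0460 + 0x4F47 = 0x053A7
  0x53A7 + 0x966F = 0x0EA16
One's-complement sum = 0xEA16.
Checksum = ~0xEA16 & 0xFFFF = 0x15E9.

15E9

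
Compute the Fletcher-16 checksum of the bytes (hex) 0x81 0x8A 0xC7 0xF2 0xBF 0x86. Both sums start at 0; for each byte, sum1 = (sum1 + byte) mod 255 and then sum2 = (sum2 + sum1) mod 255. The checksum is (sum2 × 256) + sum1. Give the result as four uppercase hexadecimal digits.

Running sums (mod 255):
  after byte 0 (0x81): sum1=129, sum2=129
  after byte 1 (0x8A): sum1=12, sum2=141
  after byte 2 (0xC7): sum1=211, sum2=97
  after byte 3 (0xF2): sum1=198, sum2=40
  after byte 4 (0xBF): sum1=134, sum2=174
  after byte 5 (0x86): sum1=13, sum2=187
Checksum = sum2·256 + sum1 = 187·256 + 13 = 47885 = 0xBB0D.

BB0D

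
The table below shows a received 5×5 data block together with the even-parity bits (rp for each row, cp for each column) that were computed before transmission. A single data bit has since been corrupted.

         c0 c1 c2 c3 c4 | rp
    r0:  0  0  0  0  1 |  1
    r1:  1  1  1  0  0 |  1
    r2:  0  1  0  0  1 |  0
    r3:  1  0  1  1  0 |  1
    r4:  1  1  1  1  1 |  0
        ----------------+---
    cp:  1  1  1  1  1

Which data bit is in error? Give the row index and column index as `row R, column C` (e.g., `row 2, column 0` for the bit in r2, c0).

row 4, column 3

Recompute each row's even parity and compare to rp:
  r0: data parity 1, sent rp 1 → ok
  r1: data parity 1, sent rp 1 → ok
  r2: data parity 0, sent rp 0 → ok
  r3: data parity 1, sent rp 1 → ok
  r4: data parity 1, sent rp 0 → mismatch
Recompute each column's even parity and compare to cp:
  c0: data parity 1, sent cp 1 → ok
  c1: data parity 1, sent cp 1 → ok
  c2: data parity 1, sent cp 1 → ok
  c3: data parity 0, sent cp 1 → mismatch
  c4: data parity 1, sent cp 1 → ok
Exactly one row (r4) and one column (c3) fail → the flipped bit is at their intersection.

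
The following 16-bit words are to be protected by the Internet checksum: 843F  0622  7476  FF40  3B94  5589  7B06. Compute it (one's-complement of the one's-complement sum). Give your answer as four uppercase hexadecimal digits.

F5C2

One's-complement addition (fold any carry out of bit 15 back into bit 0):
  0x843F + 0x0622 = 0x08A61
  0x8A61 + 0x7476 = 0x0FED7
  0xFED7 + 0xFF40 = 0x1FE17 → wrap carry → 0xFE18
  0xFE18 + 0x3B94 = 0x139AC → wrap carry → 0x39AD
  0x39AD + 0x5589 = 0x08F36
  0x8F36 + 0x7B06 = 0x10A3C → wrap carry → 0x0A3D
One's-complement sum = 0x0A3D.
Checksum = ~0x0A3D & 0xFFFF = 0xF5C2.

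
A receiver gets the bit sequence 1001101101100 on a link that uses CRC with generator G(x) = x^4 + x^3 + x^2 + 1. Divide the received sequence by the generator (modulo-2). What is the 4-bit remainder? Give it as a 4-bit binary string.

0100

Modulo-2 division of 1001101101100 by 11101:
  pos 0: 10011 XOR 11101 = 01110
  pos 1: 11100 XOR 11101 = 00001
  pos 5: 11101 XOR 11101 = 00000
Remainder = 0100 (nonzero — an error is detected).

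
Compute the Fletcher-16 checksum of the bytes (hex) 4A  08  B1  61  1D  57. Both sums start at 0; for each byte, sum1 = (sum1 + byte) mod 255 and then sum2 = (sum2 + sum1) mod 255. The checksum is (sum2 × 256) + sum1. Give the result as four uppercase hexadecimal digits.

62D9

Running sums (mod 255):
  after byte 0 (4A): sum1=74, sum2=74
  after byte 1 (08): sum1=82, sum2=156
  after byte 2 (B1): sum1=4, sum2=160
  after byte 3 (61): sum1=101, sum2=6
  after byte 4 (1D): sum1=130, sum2=136
  after byte 5 (57): sum1=217, sum2=98
Checksum = sum2·256 + sum1 = 98·256 + 217 = 25305 = 0x62D9.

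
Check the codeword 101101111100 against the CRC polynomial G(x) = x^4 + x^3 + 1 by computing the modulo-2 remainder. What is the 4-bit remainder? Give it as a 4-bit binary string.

0111

Modulo-2 division of 101101111100 by 11001:
  pos 0: 10110 XOR 11001 = 01111
  pos 1: 11111 XOR 11001 = 00110
  pos 3: 11011 XOR 11001 = 00010
  pos 6: 10110 XOR 11001 = 01111
  pos 7: 11110 XOR 11001 = 00111
Remainder = 0111 (nonzero — an error is detected).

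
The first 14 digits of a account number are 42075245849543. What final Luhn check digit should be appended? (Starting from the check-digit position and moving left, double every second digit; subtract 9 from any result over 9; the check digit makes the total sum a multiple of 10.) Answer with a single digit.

Partial digits right→left: 3 4 5 9 4 8 5 4 2 5 7 0 2 4
Double every second digit counting from the check-digit position (so the 1st, 3rd, 5th, ... of the partial from the right).
  doubled (with −9 where >9): 6 1 8 1 4 5 4 → sum 29
  kept as-is: 4 9 8 4 5 0 4 → sum 34
Total = 29 + 34 = 63.
Check digit = (10 − (63 mod 10)) mod 10 = 7.

7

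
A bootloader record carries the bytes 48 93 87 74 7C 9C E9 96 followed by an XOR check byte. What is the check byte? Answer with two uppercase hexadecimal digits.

B7

XOR the bytes together:
  start with 0x48
  0x48 ⊕ 0x93 = 0xDB
  0xDB ⊕ 0x87 = 0x5C
  0x5C ⊕ 0x74 = 0x28
  0x28 ⊕ 0x7C = 0x54
  0x54 ⊕ 0x9C = 0xC8
  0xC8 ⊕ 0xE9 = 0x21
  0x21 ⊕ 0x96 = 0xB7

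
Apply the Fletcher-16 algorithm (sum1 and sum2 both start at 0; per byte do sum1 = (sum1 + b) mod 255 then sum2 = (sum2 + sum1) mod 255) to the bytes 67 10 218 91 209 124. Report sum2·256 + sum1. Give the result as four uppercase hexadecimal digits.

Running sums (mod 255):
  after byte 0 (67): sum1=67, sum2=67
  after byte 1 (10): sum1=77, sum2=144
  after byte 2 (218): sum1=40, sum2=184
  after byte 3 (91): sum1=131, sum2=60
  after byte 4 (209): sum1=85, sum2=145
  after byte 5 (124): sum1=209, sum2=99
Checksum = sum2·256 + sum1 = 99·256 + 209 = 25553 = 0x63D1.

63D1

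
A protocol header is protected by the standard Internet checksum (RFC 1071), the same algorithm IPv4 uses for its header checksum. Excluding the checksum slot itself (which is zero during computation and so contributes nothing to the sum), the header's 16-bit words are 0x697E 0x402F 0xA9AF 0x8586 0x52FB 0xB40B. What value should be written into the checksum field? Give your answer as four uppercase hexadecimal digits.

One's-complement addition (fold any carry out of bit 15 back into bit 0):
  0x697E + 0x402F = 0x0A9AD
  0xA9AD + 0xA9AF = 0x1535C → wrap carry → 0x535D
  0x535D + 0x8586 = 0x0D8E3
  0xD8E3 + 0x52FB = 0x12BDE → wrap carry → 0x2BDF
  0x2BDF + 0xB40B = 0x0DFEA
One's-complement sum = 0xDFEA.
Checksum = ~0xDFEA & 0xFFFF = 0x2015.

2015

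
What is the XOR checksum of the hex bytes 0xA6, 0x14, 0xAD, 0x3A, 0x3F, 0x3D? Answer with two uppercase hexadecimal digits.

XOR the bytes together:
  start with 0xA6
  0xA6 ⊕ 0x14 = 0xB2
  0xB2 ⊕ 0xAD = 0x1F
  0x1F ⊕ 0x3A = 0x25
  0x25 ⊕ 0x3F = 0x1A
  0x1A ⊕ 0x3D = 0x27

27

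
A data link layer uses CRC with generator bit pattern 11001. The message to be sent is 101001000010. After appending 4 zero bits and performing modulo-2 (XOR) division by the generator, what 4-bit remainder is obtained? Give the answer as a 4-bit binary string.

Append 4 zeros: 1010010000100000. Divide by 11001 (XOR where the leading bit is 1):
  pos 0: 10100 XOR 11001 = 01101
  pos 1: 11011 XOR 11001 = 00010
  pos 4: 10000 XOR 11001 = 01001
  pos 5: 10010 XOR 11001 = 01011
  pos 6: 10111 XOR 11001 = 01110
  pos 7: 11100 XOR 11001 = 00101
  pos 9: 10100 XOR 11001 = 01101
  pos 10: 11010 XOR 11001 = 00011
Remainder (last 4 bits) = 0110. This is the CRC / FCS.

0110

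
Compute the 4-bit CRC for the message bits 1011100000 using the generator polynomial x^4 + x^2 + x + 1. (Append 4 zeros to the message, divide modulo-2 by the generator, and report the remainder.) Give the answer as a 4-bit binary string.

0000

Append 4 zeros: 10111000000000. Divide by 10111 (XOR where the leading bit is 1):
  pos 0: 10111 XOR 10111 = 00000
Remainder (last 4 bits) = 0000. This is the CRC / FCS.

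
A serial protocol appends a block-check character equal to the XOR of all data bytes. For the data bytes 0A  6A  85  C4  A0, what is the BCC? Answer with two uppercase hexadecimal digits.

XOR the bytes together:
  start with 0x0A
  0x0A ⊕ 0x6A = 0x60
  0x60 ⊕ 0x85 = 0xE5
  0xE5 ⊕ 0xC4 = 0x21
  0x21 ⊕ 0xA0 = 0x81

81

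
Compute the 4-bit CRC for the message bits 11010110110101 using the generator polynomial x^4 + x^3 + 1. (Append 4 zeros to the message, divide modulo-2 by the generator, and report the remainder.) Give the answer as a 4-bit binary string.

Append 4 zeros: 110101101101010000. Divide by 11001 (XOR where the leading bit is 1):
  pos 0: 11010 XOR 11001 = 00011
  pos 3: 11110 XOR 11001 = 00111
  pos 5: 11111 XOR 11001 = 00110
  pos 7: 11001 XOR 11001 = 00000
  pos 13: 10000 XOR 11001 = 01001
Remainder (last 4 bits) = 1001. This is the CRC / FCS.

1001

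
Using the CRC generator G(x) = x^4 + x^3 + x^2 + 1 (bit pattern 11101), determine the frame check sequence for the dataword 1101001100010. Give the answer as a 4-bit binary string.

0011

Append 4 zeros: 11010011000100000. Divide by 11101 (XOR where the leading bit is 1):
  pos 0: 11010 XOR 11101 = 00111
  pos 2: 11101 XOR 11101 = 00000
  pos 7: 10001 XOR 11101 = 01100
  pos 8: 11000 XOR 11101 = 00101
  pos 10: 10100 XOR 11101 = 01001
  pos 11: 10010 XOR 11101 = 01111
  pos 12: 11110 XOR 11101 = 00011
Remainder (last 4 bits) = 0011. This is the CRC / FCS.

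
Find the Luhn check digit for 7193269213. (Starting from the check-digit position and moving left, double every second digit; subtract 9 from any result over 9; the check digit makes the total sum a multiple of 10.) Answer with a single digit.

1

Partial digits right→left: 3 1 2 9 6 2 3 9 1 7
Double every second digit counting from the check-digit position (so the 1st, 3rd, 5th, ... of the partial from the right).
  doubled (with −9 where >9): 6 4 3 6 2 → sum 21
  kept as-is: 1 9 2 9 7 → sum 28
Total = 21 + 28 = 49.
Check digit = (10 − (49 mod 10)) mod 10 = 1.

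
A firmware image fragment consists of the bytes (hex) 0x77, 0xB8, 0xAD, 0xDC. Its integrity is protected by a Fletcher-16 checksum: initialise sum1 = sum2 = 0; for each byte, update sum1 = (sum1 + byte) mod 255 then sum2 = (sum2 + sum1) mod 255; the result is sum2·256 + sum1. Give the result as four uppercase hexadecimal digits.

40BA

Running sums (mod 255):
  after byte 0 (0x77): sum1=119, sum2=119
  after byte 1 (0xB8): sum1=48, sum2=167
  after byte 2 (0xAD): sum1=221, sum2=133
  after byte 3 (0xDC): sum1=186, sum2=64
Checksum = sum2·256 + sum1 = 64·256 + 186 = 16570 = 0x40BA.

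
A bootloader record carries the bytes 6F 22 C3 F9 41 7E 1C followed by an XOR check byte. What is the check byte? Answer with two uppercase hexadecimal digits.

54

XOR the bytes together:
  start with 0x6F
  0x6F ⊕ 0x22 = 0x4D
  0x4D ⊕ 0xC3 = 0x8E
  0x8E ⊕ 0xF9 = 0x77
  0x77 ⊕ 0x41 = 0x36
  0x36 ⊕ 0x7E = 0x48
  0x48 ⊕ 0x1C = 0x54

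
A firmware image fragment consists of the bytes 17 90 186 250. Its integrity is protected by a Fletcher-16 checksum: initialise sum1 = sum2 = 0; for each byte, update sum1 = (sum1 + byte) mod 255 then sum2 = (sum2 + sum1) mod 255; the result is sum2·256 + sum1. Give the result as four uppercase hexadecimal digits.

Running sums (mod 255):
  after byte 0 (17): sum1=17, sum2=17
  after byte 1 (90): sum1=107, sum2=124
  after byte 2 (186): sum1=38, sum2=162
  after byte 3 (250): sum1=33, sum2=195
Checksum = sum2·256 + sum1 = 195·256 + 33 = 49953 = 0xC321.

C321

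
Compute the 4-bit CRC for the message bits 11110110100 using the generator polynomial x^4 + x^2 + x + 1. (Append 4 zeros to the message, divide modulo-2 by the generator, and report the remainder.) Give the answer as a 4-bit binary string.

1110

Append 4 zeros: 111101101000000. Divide by 10111 (XOR where the leading bit is 1):
  pos 0: 11110 XOR 10111 = 01001
  pos 1: 10011 XOR 10111 = 00100
  pos 3: 10010 XOR 10111 = 00101
  pos 5: 10110 XOR 10111 = 00001
  pos 9: 10000 XOR 10111 = 00111
Remainder (last 4 bits) = 1110. This is the CRC / FCS.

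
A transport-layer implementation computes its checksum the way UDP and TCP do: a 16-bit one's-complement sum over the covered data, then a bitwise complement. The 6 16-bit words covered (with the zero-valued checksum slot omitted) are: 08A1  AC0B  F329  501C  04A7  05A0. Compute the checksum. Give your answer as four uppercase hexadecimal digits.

FDC5

One's-complement addition (fold any carry out of bit 15 back into bit 0):
  0x08A1 + 0xAC0B = 0x0B4AC
  0xB4AC + 0xF329 = 0x1A7D5 → wrap carry → 0xA7D6
  0xA7D6 + 0x501C = 0x0F7F2
  0xF7F2 + 0x04A7 = 0x0FC99
  0xFC99 + 0x05A0 = 0x10239 → wrap carry → 0x023A
One's-complement sum = 0x023A.
Checksum = ~0x023A & 0xFFFF = 0xFDC5.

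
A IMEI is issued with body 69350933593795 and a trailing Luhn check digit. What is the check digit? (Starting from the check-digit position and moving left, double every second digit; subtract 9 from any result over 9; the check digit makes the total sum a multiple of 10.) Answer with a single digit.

Partial digits right→left: 5 9 7 3 9 5 3 3 9 0 5 3 9 6
Double every second digit counting from the check-digit position (so the 1st, 3rd, 5th, ... of the partial from the right).
  doubled (with −9 where >9): 1 5 9 6 9 1 9 → sum 40
  kept as-is: 9 3 5 3 0 3 6 → sum 29
Total = 40 + 29 = 69.
Check digit = (10 − (69 mod 10)) mod 10 = 1.

1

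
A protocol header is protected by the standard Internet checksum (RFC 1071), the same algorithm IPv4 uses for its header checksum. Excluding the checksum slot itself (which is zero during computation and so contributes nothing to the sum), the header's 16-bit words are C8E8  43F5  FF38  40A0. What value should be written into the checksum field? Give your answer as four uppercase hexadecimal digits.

B348

One's-complement addition (fold any carry out of bit 15 back into bit 0):
  0xC8E8 + 0x43F5 = 0x10CDD → wrap carry → 0x0CDE
  0x0CDE + 0xFF38 = 0x10C16 → wrap carry → 0x0C17
  0x0C17 + 0x40A0 = 0x04CB7
One's-complement sum = 0x4CB7.
Checksum = ~0x4CB7 & 0xFFFF = 0xB348.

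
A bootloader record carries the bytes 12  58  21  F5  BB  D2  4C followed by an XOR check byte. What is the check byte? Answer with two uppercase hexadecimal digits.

XOR the bytes together:
  start with 0x12
  0x12 ⊕ 0x58 = 0x4A
  0x4A ⊕ 0x21 = 0x6B
  0x6B ⊕ 0xF5 = 0x9E
  0x9E ⊕ 0xBB = 0x25
  0x25 ⊕ 0xD2 = 0xF7
  0xF7 ⊕ 0x4C = 0xBB

BB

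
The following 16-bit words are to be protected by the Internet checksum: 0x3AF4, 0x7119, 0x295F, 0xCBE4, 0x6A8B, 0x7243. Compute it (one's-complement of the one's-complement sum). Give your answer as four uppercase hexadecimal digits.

One's-complement addition (fold any carry out of bit 15 back into bit 0):
  0x3AF4 + 0x7119 = 0x0AC0D
  0xAC0D + 0x295F = 0x0D56C
  0xD56C + 0xCBE4 = 0x1A150 → wrap carry → 0xA151
  0xA151 + 0x6A8B = 0x10BDC → wrap carry → 0x0BDD
  0x0BDD + 0x7243 = 0x07E20
One's-complement sum = 0x7E20.
Checksum = ~0x7E20 & 0xFFFF = 0x81DF.

81DF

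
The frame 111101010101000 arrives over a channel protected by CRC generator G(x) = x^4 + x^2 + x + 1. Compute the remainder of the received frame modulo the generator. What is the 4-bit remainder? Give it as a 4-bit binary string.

Modulo-2 division of 111101010101000 by 10111:
  pos 0: 11110 XOR 10111 = 01001
  pos 1: 10011 XOR 10111 = 00100
  pos 3: 10001 XOR 10111 = 00110
  pos 5: 11001 XOR 10111 = 01110
  pos 6: 11100 XOR 10111 = 01011
  pos 7: 10111 XOR 10111 = 00000
Remainder = 0000 (zero — the frame passes the CRC check).

0000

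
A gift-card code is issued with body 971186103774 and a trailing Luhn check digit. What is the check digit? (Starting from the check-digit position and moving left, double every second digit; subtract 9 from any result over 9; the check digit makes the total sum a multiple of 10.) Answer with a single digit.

Partial digits right→left: 4 7 7 3 0 1 6 8 1 1 7 9
Double every second digit counting from the check-digit position (so the 1st, 3rd, 5th, ... of the partial from the right).
  doubled (with −9 where >9): 8 5 0 3 2 5 → sum 23
  kept as-is: 7 3 1 8 1 9 → sum 29
Total = 23 + 29 = 52.
Check digit = (10 − (52 mod 10)) mod 10 = 8.

8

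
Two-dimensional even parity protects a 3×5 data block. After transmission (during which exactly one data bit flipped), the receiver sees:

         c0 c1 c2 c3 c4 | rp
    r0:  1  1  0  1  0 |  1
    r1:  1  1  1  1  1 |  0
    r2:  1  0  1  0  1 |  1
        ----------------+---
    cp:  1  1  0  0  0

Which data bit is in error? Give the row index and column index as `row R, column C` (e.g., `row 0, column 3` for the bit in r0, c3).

Recompute each row's even parity and compare to rp:
  r0: data parity 1, sent rp 1 → ok
  r1: data parity 1, sent rp 0 → mismatch
  r2: data parity 1, sent rp 1 → ok
Recompute each column's even parity and compare to cp:
  c0: data parity 1, sent cp 1 → ok
  c1: data parity 0, sent cp 1 → mismatch
  c2: data parity 0, sent cp 0 → ok
  c3: data parity 0, sent cp 0 → ok
  c4: data parity 0, sent cp 0 → ok
Exactly one row (r1) and one column (c1) fail → the flipped bit is at their intersection.

row 1, column 1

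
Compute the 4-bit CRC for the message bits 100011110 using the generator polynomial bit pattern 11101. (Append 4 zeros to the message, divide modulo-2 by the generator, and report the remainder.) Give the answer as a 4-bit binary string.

Append 4 zeros: 1000111100000. Divide by 11101 (XOR where the leading bit is 1):
  pos 0: 10001 XOR 11101 = 01100
  pos 1: 11001 XOR 11101 = 00100
  pos 3: 10011 XOR 11101 = 01110
  pos 4: 11100 XOR 11101 = 00001
  pos 8: 10000 XOR 11101 = 01101
Remainder (last 4 bits) = 1101. This is the CRC / FCS.

1101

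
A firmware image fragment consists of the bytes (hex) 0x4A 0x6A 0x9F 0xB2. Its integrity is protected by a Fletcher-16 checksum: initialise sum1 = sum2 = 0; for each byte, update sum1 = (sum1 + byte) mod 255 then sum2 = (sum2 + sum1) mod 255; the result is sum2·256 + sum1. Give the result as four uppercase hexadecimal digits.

Running sums (mod 255):
  after byte 0 (0x4A): sum1=74, sum2=74
  after byte 1 (0x6A): sum1=180, sum2=254
  after byte 2 (0x9F): sum1=84, sum2=83
  after byte 3 (0xB2): sum1=7, sum2=90
Checksum = sum2·256 + sum1 = 90·256 + 7 = 23047 = 0x5A07.

5A07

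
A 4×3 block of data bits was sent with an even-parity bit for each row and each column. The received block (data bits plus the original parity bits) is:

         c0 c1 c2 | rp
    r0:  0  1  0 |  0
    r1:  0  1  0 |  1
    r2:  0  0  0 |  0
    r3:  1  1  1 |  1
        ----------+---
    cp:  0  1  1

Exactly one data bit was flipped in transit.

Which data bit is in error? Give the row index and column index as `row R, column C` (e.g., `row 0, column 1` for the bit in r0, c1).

Recompute each row's even parity and compare to rp:
  r0: data parity 1, sent rp 0 → mismatch
  r1: data parity 1, sent rp 1 → ok
  r2: data parity 0, sent rp 0 → ok
  r3: data parity 1, sent rp 1 → ok
Recompute each column's even parity and compare to cp:
  c0: data parity 1, sent cp 0 → mismatch
  c1: data parity 1, sent cp 1 → ok
  c2: data parity 1, sent cp 1 → ok
Exactly one row (r0) and one column (c0) fail → the flipped bit is at their intersection.

row 0, column 0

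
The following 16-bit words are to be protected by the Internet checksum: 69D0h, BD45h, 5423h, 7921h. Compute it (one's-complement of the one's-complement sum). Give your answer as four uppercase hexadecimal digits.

0BA5

One's-complement addition (fold any carry out of bit 15 back into bit 0):
  0x69D0 + 0xBD45 = 0x12715 → wrap carry → 0x2716
  0x2716 + 0x5423 = 0x07B39
  0x7B39 + 0x7921 = 0x0F45A
One's-complement sum = 0xF45A.
Checksum = ~0xF45A & 0xFFFF = 0x0BA5.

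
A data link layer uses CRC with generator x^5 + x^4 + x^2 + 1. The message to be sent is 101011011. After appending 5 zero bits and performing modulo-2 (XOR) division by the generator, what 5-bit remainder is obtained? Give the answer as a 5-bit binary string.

Append 5 zeros: 10101101100000. Divide by 110101 (XOR where the leading bit is 1):
  pos 0: 101011 XOR 110101 = 011110
  pos 1: 111100 XOR 110101 = 001001
  pos 3: 100111 XOR 110101 = 010010
  pos 4: 100100 XOR 110101 = 010001
  pos 5: 100010 XOR 110101 = 010111
  pos 6: 101110 XOR 110101 = 011011
  pos 7: 110110 XOR 110101 = 000011
Remainder (last 5 bits) = 00110. This is the CRC / FCS.

00110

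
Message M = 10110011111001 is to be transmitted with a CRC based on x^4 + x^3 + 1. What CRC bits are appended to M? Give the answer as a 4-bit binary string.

Append 4 zeros: 101100111110010000. Divide by 11001 (XOR where the leading bit is 1):
  pos 0: 10110 XOR 11001 = 01111
  pos 1: 11110 XOR 11001 = 00111
  pos 3: 11111 XOR 11001 = 00110
  pos 5: 11011 XOR 11001 = 00010
  pos 8: 10100 XOR 11001 = 01101
  pos 9: 11011 XOR 11001 = 00010
  pos 12: 10000 XOR 11001 = 01001
  pos 13: 10010 XOR 11001 = 01011
Remainder (last 4 bits) = 1011. This is the CRC / FCS.

1011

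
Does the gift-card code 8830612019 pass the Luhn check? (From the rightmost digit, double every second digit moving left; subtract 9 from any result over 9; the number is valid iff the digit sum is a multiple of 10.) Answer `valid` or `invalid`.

From the right, keep odd positions and double even positions (subtract 9 from any doubled value over 9):
  doubled (positions 2,4,...): 2 4 3 6 7 → sum 22
  kept (positions 1,3,...): 9 0 1 0 8 → sum 18
Total = 40.
40 mod 10 = 0, so the number is valid.

valid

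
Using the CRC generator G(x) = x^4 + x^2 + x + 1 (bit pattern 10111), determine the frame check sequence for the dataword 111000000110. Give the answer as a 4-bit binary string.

Append 4 zeros: 1110000001100000. Divide by 10111 (XOR where the leading bit is 1):
  pos 0: 11100 XOR 10111 = 01011
  pos 1: 10110 XOR 10111 = 00001
  pos 5: 10001 XOR 10111 = 00110
  pos 7: 11010 XOR 10111 = 01101
  pos 8: 11010 XOR 10111 = 01101
  pos 9: 11010 XOR 10111 = 01101
  pos 10: 11010 XOR 10111 = 01101
  pos 11: 11010 XOR 10111 = 01101
Remainder (last 4 bits) = 1101. This is the CRC / FCS.

1101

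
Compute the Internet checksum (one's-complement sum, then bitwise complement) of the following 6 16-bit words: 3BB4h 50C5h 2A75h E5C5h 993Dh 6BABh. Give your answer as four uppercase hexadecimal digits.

One's-complement addition (fold any carry out of bit 15 back into bit 0):
  0x3BB4 + 0x50C5 = 0x08C79
  0x8C79 + 0x2A75 = 0x0B6EE
  0xB6EE + 0xE5C5 = 0x19CB3 → wrap carry → 0x9CB4
  0x9CB4 + 0x993D = 0x135F1 → wrap carry → 0x35F2
  0x35F2 + 0x6BAB = 0x0A19D
One's-complement sum = 0xA19D.
Checksum = ~0xA19D & 0xFFFF = 0x5E62.

5E62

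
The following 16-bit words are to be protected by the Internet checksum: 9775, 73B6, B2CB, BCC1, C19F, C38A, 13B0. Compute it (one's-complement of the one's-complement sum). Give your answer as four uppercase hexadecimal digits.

One's-complement addition (fold any carry out of bit 15 back into bit 0):
  0x9775 + 0x73B6 = 0x10B2B → wrap carry → 0x0B2C
  0x0B2C + 0xB2CB = 0x0BDF7
  0xBDF7 + 0xBCC1 = 0x17AB8 → wrap carry → 0x7AB9
  0x7AB9 + 0xC19F = 0x13C58 → wrap carry → 0x3C59
  0x3C59 + 0xC38A = 0x0FFE3
  0xFFE3 + 0x13B0 = 0x11393 → wrap carry → 0x1394
One's-complement sum = 0x1394.
Checksum = ~0x1394 & 0xFFFF = 0xEC6B.

EC6B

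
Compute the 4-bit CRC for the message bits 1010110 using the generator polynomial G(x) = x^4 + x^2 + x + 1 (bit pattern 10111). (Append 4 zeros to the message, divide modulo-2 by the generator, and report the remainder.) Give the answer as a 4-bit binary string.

Append 4 zeros: 10101100000. Divide by 10111 (XOR where the leading bit is 1):
  pos 0: 10101 XOR 10111 = 00010
  pos 3: 10100 XOR 10111 = 00011
  pos 6: 11000 XOR 10111 = 01111
Remainder (last 4 bits) = 1111. This is the CRC / FCS.

1111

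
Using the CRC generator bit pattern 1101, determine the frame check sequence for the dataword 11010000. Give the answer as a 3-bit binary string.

Append 3 zeros: 11010000000. Divide by 1101 (XOR where the leading bit is 1):
  pos 0: 1101 XOR 1101 = 0000
Remainder (last 3 bits) = 000. This is the CRC / FCS.

000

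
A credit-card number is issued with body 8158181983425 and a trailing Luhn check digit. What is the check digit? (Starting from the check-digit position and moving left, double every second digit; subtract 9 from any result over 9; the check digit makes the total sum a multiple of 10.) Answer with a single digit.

Partial digits right→left: 5 2 4 3 8 9 1 8 1 8 5 1 8
Double every second digit counting from the check-digit position (so the 1st, 3rd, 5th, ... of the partial from the right).
  doubled (with −9 where >9): 1 8 7 2 2 1 7 → sum 28
  kept as-is: 2 3 9 8 8 1 → sum 31
Total = 28 + 31 = 59.
Check digit = (10 − (59 mod 10)) mod 10 = 1.

1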